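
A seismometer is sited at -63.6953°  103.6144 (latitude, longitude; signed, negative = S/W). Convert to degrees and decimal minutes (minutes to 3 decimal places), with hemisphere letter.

63° 41.718′ S, 103° 36.864′ E

Latitude is negative → S; |value| = 63.695300
Lat: 63° + 0.695300 × 60 = 63° 41.71800′
Lon: 103° + 0.614400 × 60 = 103° 36.86400′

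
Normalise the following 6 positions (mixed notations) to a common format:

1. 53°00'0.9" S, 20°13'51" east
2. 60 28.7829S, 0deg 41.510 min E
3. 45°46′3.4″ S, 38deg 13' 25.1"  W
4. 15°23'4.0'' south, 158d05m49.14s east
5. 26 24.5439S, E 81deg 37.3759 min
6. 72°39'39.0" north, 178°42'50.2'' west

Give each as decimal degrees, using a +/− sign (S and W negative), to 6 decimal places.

Point 1:
  Lat: 53 + 0/60 + 0.9/3600 = 53.0002500
  hemisphere S, so the sign is −
  λ: 20° + 13/60 + 51/3600 = 20 + 0.216667 + 0.014167 = 20.2308333
  E → positive
Point 2:
  Latitude: 28.7829′ = 0.479715°; total 60.4797150
  S → negative
  Lon: 41.51′ = 0.691833°; total 0.6918333
  E ⇒ keep positive
Point 3:
  φ: 45 + 46/60 + 3.4/3600 = 45.7676111
  hemisphere S, so the sign is −
  λ: 38° + 13/60 + 25.1/3600 = 38 + 0.216667 + 0.006972 = 38.2236389
  W → negative
Point 4:
  Latitude: 15° + 23/60 + 4/3600 = 15 + 0.383333 + 0.001111 = 15.3844444
  S ⇒ negate
  Lon: 158 + 5/60 + 49.14/3600 = 158.0969833
  E → positive
Point 5:
  φ: 26 + 24.5439/60 = 26.4090650
  S ⇒ negate
  λ: 37.3759′ = 0.622932°; total 81.6229317
  E → positive
Point 6:
  Lat: 72° + 39/60 + 39/3600 = 72 + 0.650000 + 0.010833 = 72.6608333
  N → positive
  Longitude: 42′ + 50.2″ = 42.83667′; 178 + 42.83667/60 = 178.7139444
  W ⇒ negate

1. -53.000250, 20.230833
2. -60.479715, 0.691833
3. -45.767611, -38.223639
4. -15.384444, 158.096983
5. -26.409065, 81.622932
6. 72.660833, -178.713944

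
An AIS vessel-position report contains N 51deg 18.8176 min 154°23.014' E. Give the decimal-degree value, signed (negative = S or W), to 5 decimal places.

Lat: 51 + 18.8176/60 = 51.313627
N → positive
Longitude: 23.014′ = 0.383567°; total 154.383567
E ⇒ keep positive

51.31363, 154.38357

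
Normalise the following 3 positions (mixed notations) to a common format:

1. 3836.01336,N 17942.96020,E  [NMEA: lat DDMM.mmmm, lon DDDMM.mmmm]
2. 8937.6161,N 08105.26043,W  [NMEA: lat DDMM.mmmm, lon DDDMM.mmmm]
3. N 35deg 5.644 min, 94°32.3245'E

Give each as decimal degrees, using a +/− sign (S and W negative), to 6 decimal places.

Point 1:
  φ: split at 2 digits → 38° and 36.01336′; 38 + 36.01336/60 = 38.6002227
  N ⇒ keep positive
  Longitude: degrees = first 3 digits = 179, minutes = 42.9602; 179 + 42.9602/60 = 179.7160033
  E ⇒ keep positive
Point 2:
  Latitude: split at 2 digits → 89° and 37.6161′; 89 + 37.6161/60 = 89.6269350
  N ⇒ keep positive
  Lon: degrees = first 3 digits = 81, minutes = 5.26043; 81 + 5.26043/60 = 81.0876738
  W → negative
Point 3:
  Lat: 5.644′ = 0.094067°; total 35.0940667
  N → positive
  Longitude: 94 + 32.3245/60 = 94.5387417
  E ⇒ keep positive

1. 38.600223, 179.716003
2. 89.626935, -81.087674
3. 35.094067, 94.538742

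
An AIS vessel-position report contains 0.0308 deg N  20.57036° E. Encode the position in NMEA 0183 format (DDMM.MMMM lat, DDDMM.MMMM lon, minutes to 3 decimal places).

φ: minutes = (0.030800 − 0) × 60 = 1.84800
Longitude: minutes = (20.570360 − 20) × 60 = 34.22160

0001.848,N / 02034.222,E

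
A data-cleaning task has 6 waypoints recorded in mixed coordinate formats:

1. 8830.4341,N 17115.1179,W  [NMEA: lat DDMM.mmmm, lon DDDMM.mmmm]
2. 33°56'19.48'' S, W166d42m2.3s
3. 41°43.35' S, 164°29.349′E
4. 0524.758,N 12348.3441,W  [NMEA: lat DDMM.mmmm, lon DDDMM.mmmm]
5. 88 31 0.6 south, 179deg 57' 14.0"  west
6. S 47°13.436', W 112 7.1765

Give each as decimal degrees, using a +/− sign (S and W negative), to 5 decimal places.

1. 88.50724, -171.25197
2. -33.93874, -166.70064
3. -41.72250, 164.48915
4. 5.41263, -123.80574
5. -88.51683, -179.95389
6. -47.22393, -112.11961

Point 1:
  Lat: split at 2 digits → 88° and 30.4341′; 88 + 30.4341/60 = 88.507235
  N ⇒ keep positive
  Lon: degrees = first 3 digits = 171, minutes = 15.1179; 171 + 15.1179/60 = 171.251965
  W → negative
Point 2:
  Lat: 33° + 56/60 + 19.48/3600 = 33 + 0.933333 + 0.005411 = 33.938744
  S ⇒ negate
  Longitude: 166 + 42/60 + 2.3/3600 = 166.700639
  W ⇒ negate
Point 3:
  Latitude: 41 + 43.35/60 = 41.722500
  S → negative
  Longitude: 29.349′ = 0.489150°; total 164.489150
  E → positive
Point 4:
  Latitude: split at 2 digits → 05° and 24.758′; 5 + 24.758/60 = 5.412633
  N → positive
  Longitude: split at 3 digits → 123° and 48.3441′; 123 + 48.3441/60 = 123.805735
  hemisphere W, so the sign is −
Point 5:
  φ: 88° + 31/60 + 0.6/3600 = 88 + 0.516667 + 0.000167 = 88.516833
  S → negative
  Lon: 179° + 57/60 + 14/3600 = 179 + 0.950000 + 0.003889 = 179.953889
  W → negative
Point 6:
  Latitude: 47 + 13.436/60 = 47.223933
  S → negative
  Lon: 112 + 7.1765/60 = 112.119608
  hemisphere W, so the sign is −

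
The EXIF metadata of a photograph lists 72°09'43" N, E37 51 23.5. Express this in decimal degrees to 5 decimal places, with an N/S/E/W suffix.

Lat: 72° + 9/60 + 43/3600 = 72 + 0.150000 + 0.011944 = 72.161944
Longitude: 37° + 51/60 + 23.5/3600 = 37 + 0.850000 + 0.006528 = 37.856528

72.16194° N, 37.85653° E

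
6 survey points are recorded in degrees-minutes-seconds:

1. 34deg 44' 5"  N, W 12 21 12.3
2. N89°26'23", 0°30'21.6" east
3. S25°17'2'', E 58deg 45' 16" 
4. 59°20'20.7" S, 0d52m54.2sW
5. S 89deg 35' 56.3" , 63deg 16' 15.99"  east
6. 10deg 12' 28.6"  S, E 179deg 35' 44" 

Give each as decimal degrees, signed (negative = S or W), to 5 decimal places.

1. 34.73472, -12.35342
2. 89.43972, 0.50600
3. -25.28389, 58.75444
4. -59.33908, -0.88172
5. -89.59897, 63.27111
6. -10.20794, 179.59556

Point 1:
  φ: 34 + 44/60 + 5/3600 = 34.734722
  N ⇒ keep positive
  Longitude: 12° + 21/60 + 12.3/3600 = 12 + 0.350000 + 0.003417 = 12.353417
  W → negative
Point 2:
  Latitude: 89° + 26/60 + 23/3600 = 89 + 0.433333 + 0.006389 = 89.439722
  N ⇒ keep positive
  λ: 0° + 30/60 + 21.6/3600 = 0 + 0.500000 + 0.006000 = 0.506000
  E ⇒ keep positive
Point 3:
  φ: 17′ + 2″ = 17.03333′; 25 + 17.03333/60 = 25.283889
  S → negative
  Lon: 45′ + 16″ = 45.26667′; 58 + 45.26667/60 = 58.754444
  E → positive
Point 4:
  Lat: 20′ + 20.7″ = 20.34500′; 59 + 20.34500/60 = 59.339083
  S ⇒ negate
  λ: 0° + 52/60 + 54.2/3600 = 0 + 0.866667 + 0.015056 = 0.881722
  W → negative
Point 5:
  Lat: 89° + 35/60 + 56.3/3600 = 89 + 0.583333 + 0.015639 = 89.598972
  hemisphere S, so the sign is −
  Longitude: 63 + 16/60 + 15.99/3600 = 63.271108
  E → positive
Point 6:
  Latitude: 10° + 12/60 + 28.6/3600 = 10 + 0.200000 + 0.007944 = 10.207944
  S → negative
  Longitude: 35′ + 44″ = 35.73333′; 179 + 35.73333/60 = 179.595556
  E ⇒ keep positive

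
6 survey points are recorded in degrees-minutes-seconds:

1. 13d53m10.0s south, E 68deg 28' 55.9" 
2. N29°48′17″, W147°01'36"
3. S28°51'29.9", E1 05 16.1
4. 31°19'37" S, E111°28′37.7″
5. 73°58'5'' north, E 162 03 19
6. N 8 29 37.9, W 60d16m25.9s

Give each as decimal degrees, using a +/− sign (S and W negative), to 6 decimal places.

Point 1:
  φ: 13° + 53/60 + 10/3600 = 13 + 0.883333 + 0.002778 = 13.8861111
  S → negative
  Lon: 28′ + 55.9″ = 28.93167′; 68 + 28.93167/60 = 68.4821944
  E → positive
Point 2:
  Latitude: 29° + 48/60 + 17/3600 = 29 + 0.800000 + 0.004722 = 29.8047222
  N → positive
  Lon: 1′ + 36″ = 1.60000′; 147 + 1.60000/60 = 147.0266667
  W ⇒ negate
Point 3:
  Latitude: 28 + 51/60 + 29.9/3600 = 28.8583056
  S ⇒ negate
  λ: 1° + 5/60 + 16.1/3600 = 1 + 0.083333 + 0.004472 = 1.0878056
  E ⇒ keep positive
Point 4:
  Lat: 31 + 19/60 + 37/3600 = 31.3269444
  hemisphere S, so the sign is −
  λ: 111 + 28/60 + 37.7/3600 = 111.4771389
  E → positive
Point 5:
  Latitude: 73° + 58/60 + 5/3600 = 73 + 0.966667 + 0.001389 = 73.9680556
  N → positive
  λ: 162° + 3/60 + 19/3600 = 162 + 0.050000 + 0.005278 = 162.0552778
  E → positive
Point 6:
  Lat: 8° + 29/60 + 37.9/3600 = 8 + 0.483333 + 0.010528 = 8.4938611
  N → positive
  Longitude: 16′ + 25.9″ = 16.43167′; 60 + 16.43167/60 = 60.2738611
  hemisphere W, so the sign is −

1. -13.886111, 68.482194
2. 29.804722, -147.026667
3. -28.858306, 1.087806
4. -31.326944, 111.477139
5. 73.968056, 162.055278
6. 8.493861, -60.273861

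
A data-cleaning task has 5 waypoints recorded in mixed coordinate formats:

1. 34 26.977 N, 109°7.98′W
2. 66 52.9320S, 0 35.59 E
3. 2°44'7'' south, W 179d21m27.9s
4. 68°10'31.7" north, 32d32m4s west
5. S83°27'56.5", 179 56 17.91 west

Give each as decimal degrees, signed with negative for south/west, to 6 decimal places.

1. 34.449617, -109.133000
2. -66.882200, 0.593167
3. -2.735278, -179.357750
4. 68.175472, -32.534444
5. -83.465694, -179.938308

Point 1:
  φ: 26.977′ = 0.449617°; total 34.4496167
  N → positive
  λ: 109 + 7.98/60 = 109.1330000
  W ⇒ negate
Point 2:
  φ: 52.932′ = 0.882200°; total 66.8822000
  hemisphere S, so the sign is −
  λ: 35.59′ = 0.593167°; total 0.5931667
  E ⇒ keep positive
Point 3:
  Latitude: 2 + 44/60 + 7/3600 = 2.7352778
  S → negative
  Lon: 21′ + 27.9″ = 21.46500′; 179 + 21.46500/60 = 179.3577500
  hemisphere W, so the sign is −
Point 4:
  Lat: 68° + 10/60 + 31.7/3600 = 68 + 0.166667 + 0.008806 = 68.1754722
  N → positive
  Lon: 32′ + 4″ = 32.06667′; 32 + 32.06667/60 = 32.5344444
  hemisphere W, so the sign is −
Point 5:
  Latitude: 83° + 27/60 + 56.5/3600 = 83 + 0.450000 + 0.015694 = 83.4656944
  S → negative
  λ: 179 + 56/60 + 17.91/3600 = 179.9383083
  hemisphere W, so the sign is −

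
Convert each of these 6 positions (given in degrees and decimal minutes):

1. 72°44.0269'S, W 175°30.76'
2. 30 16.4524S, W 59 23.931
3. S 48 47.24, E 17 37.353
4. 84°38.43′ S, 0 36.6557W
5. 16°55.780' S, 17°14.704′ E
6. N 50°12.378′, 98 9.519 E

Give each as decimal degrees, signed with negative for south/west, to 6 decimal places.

1. -72.733782, -175.512667
2. -30.274207, -59.398850
3. -48.787333, 17.622550
4. -84.640500, -0.610928
5. -16.929667, 17.245067
6. 50.206300, 98.158650

Point 1:
  Latitude: 44.0269′ = 0.733782°; total 72.7337817
  hemisphere S, so the sign is −
  Lon: 30.76′ = 0.512667°; total 175.5126667
  hemisphere W, so the sign is −
Point 2:
  Lat: 30 + 16.4524/60 = 30.2742067
  S → negative
  λ: 23.931′ = 0.398850°; total 59.3988500
  W → negative
Point 3:
  Latitude: 47.24′ = 0.787333°; total 48.7873333
  S → negative
  Lon: 17 + 37.353/60 = 17.6225500
  E ⇒ keep positive
Point 4:
  φ: 38.43′ = 0.640500°; total 84.6405000
  hemisphere S, so the sign is −
  Lon: 36.6557′ = 0.610928°; total 0.6109283
  hemisphere W, so the sign is −
Point 5:
  Latitude: 55.78′ = 0.929667°; total 16.9296667
  S → negative
  λ: 17 + 14.704/60 = 17.2450667
  E ⇒ keep positive
Point 6:
  Lat: 50 + 12.378/60 = 50.2063000
  N ⇒ keep positive
  Longitude: 9.519′ = 0.158650°; total 98.1586500
  E → positive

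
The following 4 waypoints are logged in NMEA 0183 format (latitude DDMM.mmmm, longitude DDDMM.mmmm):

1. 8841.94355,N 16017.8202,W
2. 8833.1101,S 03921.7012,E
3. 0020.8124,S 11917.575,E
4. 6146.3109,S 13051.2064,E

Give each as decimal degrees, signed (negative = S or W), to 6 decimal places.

1. 88.699059, -160.297003
2. -88.551835, 39.361687
3. -0.346873, 119.292917
4. -61.771848, 130.853440

Point 1:
  φ: split at 2 digits → 88° and 41.94355′; 88 + 41.94355/60 = 88.6990592
  N → positive
  Lon: split at 3 digits → 160° and 17.8202′; 160 + 17.8202/60 = 160.2970033
  W ⇒ negate
Point 2:
  Lat: split at 2 digits → 88° and 33.1101′; 88 + 33.1101/60 = 88.5518350
  S ⇒ negate
  Lon: split at 3 digits → 039° and 21.7012′; 39 + 21.7012/60 = 39.3616867
  E → positive
Point 3:
  φ: degrees = first 2 digits = 0, minutes = 20.8124; 0 + 20.8124/60 = 0.3468733
  S ⇒ negate
  Longitude: split at 3 digits → 119° and 17.575′; 119 + 17.575/60 = 119.2929167
  E ⇒ keep positive
Point 4:
  Lat: split at 2 digits → 61° and 46.3109′; 61 + 46.3109/60 = 61.7718483
  hemisphere S, so the sign is −
  Lon: split at 3 digits → 130° and 51.2064′; 130 + 51.2064/60 = 130.8534400
  E → positive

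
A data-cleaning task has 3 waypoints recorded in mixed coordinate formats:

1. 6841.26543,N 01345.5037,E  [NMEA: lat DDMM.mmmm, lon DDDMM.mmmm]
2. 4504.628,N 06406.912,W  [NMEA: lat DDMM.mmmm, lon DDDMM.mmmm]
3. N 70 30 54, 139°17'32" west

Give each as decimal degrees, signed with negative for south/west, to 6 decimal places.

Point 1:
  Lat: split at 2 digits → 68° and 41.26543′; 68 + 41.26543/60 = 68.6877572
  N ⇒ keep positive
  Longitude: degrees = first 3 digits = 13, minutes = 45.5037; 13 + 45.5037/60 = 13.7583950
  E → positive
Point 2:
  Latitude: split at 2 digits → 45° and 4.628′; 45 + 4.628/60 = 45.0771333
  N ⇒ keep positive
  Lon: split at 3 digits → 064° and 6.912′; 64 + 6.912/60 = 64.1152000
  hemisphere W, so the sign is −
Point 3:
  φ: 70° + 30/60 + 54/3600 = 70 + 0.500000 + 0.015000 = 70.5150000
  N → positive
  Lon: 17′ + 32″ = 17.53333′; 139 + 17.53333/60 = 139.2922222
  hemisphere W, so the sign is −

1. 68.687757, 13.758395
2. 45.077133, -64.115200
3. 70.515000, -139.292222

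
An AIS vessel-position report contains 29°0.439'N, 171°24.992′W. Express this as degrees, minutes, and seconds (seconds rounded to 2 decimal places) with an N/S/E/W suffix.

29°00′26.34″ N, 171°24′59.52″ W

Lat: fractional minutes 0.43900 × 60 = 26.3400″
λ: fractional minutes 0.99200 × 60 = 59.5200″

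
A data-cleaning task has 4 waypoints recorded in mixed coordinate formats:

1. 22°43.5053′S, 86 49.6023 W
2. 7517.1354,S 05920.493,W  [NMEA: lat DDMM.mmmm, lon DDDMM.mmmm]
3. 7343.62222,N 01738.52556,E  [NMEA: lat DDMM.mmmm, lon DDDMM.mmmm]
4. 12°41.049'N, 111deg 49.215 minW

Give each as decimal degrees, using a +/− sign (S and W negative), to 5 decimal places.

1. -22.72509, -86.82671
2. -75.28559, -59.34155
3. 73.72704, 17.64209
4. 12.68415, -111.82025

Point 1:
  φ: 22 + 43.5053/60 = 22.725088
  S ⇒ negate
  λ: 49.6023′ = 0.826705°; total 86.826705
  hemisphere W, so the sign is −
Point 2:
  Lat: degrees = first 2 digits = 75, minutes = 17.1354; 75 + 17.1354/60 = 75.285590
  S → negative
  λ: split at 3 digits → 059° and 20.493′; 59 + 20.493/60 = 59.341550
  hemisphere W, so the sign is −
Point 3:
  Latitude: degrees = first 2 digits = 73, minutes = 43.62222; 73 + 43.62222/60 = 73.727037
  N ⇒ keep positive
  λ: degrees = first 3 digits = 17, minutes = 38.52556; 17 + 38.52556/60 = 17.642093
  E → positive
Point 4:
  Latitude: 12 + 41.049/60 = 12.684150
  N ⇒ keep positive
  Longitude: 49.215′ = 0.820250°; total 111.820250
  hemisphere W, so the sign is −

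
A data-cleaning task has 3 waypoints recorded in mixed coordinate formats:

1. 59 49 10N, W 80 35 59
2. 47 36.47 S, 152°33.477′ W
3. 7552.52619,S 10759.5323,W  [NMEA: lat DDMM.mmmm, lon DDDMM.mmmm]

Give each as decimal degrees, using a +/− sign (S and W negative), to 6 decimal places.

Point 1:
  φ: 59 + 49/60 + 10/3600 = 59.8194444
  N ⇒ keep positive
  λ: 80° + 35/60 + 59/3600 = 80 + 0.583333 + 0.016389 = 80.5997222
  W ⇒ negate
Point 2:
  Lat: 47 + 36.47/60 = 47.6078333
  S ⇒ negate
  Longitude: 33.477′ = 0.557950°; total 152.5579500
  W → negative
Point 3:
  Latitude: degrees = first 2 digits = 75, minutes = 52.52619; 75 + 52.52619/60 = 75.8754365
  S → negative
  Lon: degrees = first 3 digits = 107, minutes = 59.5323; 107 + 59.5323/60 = 107.9922050
  W → negative

1. 59.819444, -80.599722
2. -47.607833, -152.557950
3. -75.875437, -107.992205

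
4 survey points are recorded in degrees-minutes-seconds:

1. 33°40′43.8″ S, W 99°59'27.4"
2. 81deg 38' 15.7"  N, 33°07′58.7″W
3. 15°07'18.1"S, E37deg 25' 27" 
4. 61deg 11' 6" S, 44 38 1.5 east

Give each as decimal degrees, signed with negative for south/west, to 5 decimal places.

Point 1:
  φ: 33 + 40/60 + 43.8/3600 = 33.678833
  S ⇒ negate
  λ: 99° + 59/60 + 27.4/3600 = 99 + 0.983333 + 0.007611 = 99.990944
  W ⇒ negate
Point 2:
  Lat: 38′ + 15.7″ = 38.26167′; 81 + 38.26167/60 = 81.637694
  N ⇒ keep positive
  Longitude: 33 + 7/60 + 58.7/3600 = 33.132972
  hemisphere W, so the sign is −
Point 3:
  Lat: 15° + 7/60 + 18.1/3600 = 15 + 0.116667 + 0.005028 = 15.121694
  S ⇒ negate
  λ: 25′ + 27″ = 25.45000′; 37 + 25.45000/60 = 37.424167
  E ⇒ keep positive
Point 4:
  Lat: 61 + 11/60 + 6/3600 = 61.185000
  S → negative
  λ: 44° + 38/60 + 1.5/3600 = 44 + 0.633333 + 0.000417 = 44.633750
  E ⇒ keep positive

1. -33.67883, -99.99094
2. 81.63769, -33.13297
3. -15.12169, 37.42417
4. -61.18500, 44.63375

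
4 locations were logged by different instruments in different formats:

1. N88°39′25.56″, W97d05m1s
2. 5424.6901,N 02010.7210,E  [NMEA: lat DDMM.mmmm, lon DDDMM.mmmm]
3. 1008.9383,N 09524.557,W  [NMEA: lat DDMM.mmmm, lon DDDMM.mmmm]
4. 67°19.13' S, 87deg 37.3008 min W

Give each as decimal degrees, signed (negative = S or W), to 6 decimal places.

1. 88.657100, -97.083611
2. 54.411502, 20.178683
3. 10.148972, -95.409283
4. -67.318833, -87.621680

Point 1:
  Lat: 88° + 39/60 + 25.56/3600 = 88 + 0.650000 + 0.007100 = 88.6571000
  N → positive
  Lon: 97 + 5/60 + 1/3600 = 97.0836111
  hemisphere W, so the sign is −
Point 2:
  φ: degrees = first 2 digits = 54, minutes = 24.6901; 54 + 24.6901/60 = 54.4115017
  N ⇒ keep positive
  Lon: degrees = first 3 digits = 20, minutes = 10.721; 20 + 10.721/60 = 20.1786833
  E → positive
Point 3:
  Latitude: degrees = first 2 digits = 10, minutes = 8.9383; 10 + 8.9383/60 = 10.1489717
  N → positive
  λ: degrees = first 3 digits = 95, minutes = 24.557; 95 + 24.557/60 = 95.4092833
  hemisphere W, so the sign is −
Point 4:
  Latitude: 19.13′ = 0.318833°; total 67.3188333
  S ⇒ negate
  λ: 87 + 37.3008/60 = 87.6216800
  hemisphere W, so the sign is −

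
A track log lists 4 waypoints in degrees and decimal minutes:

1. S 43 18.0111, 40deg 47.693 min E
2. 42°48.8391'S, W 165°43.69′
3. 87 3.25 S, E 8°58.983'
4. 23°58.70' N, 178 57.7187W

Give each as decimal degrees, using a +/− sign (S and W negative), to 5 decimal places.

1. -43.30019, 40.79488
2. -42.81399, -165.72817
3. -87.05417, 8.98305
4. 23.97833, -178.96198

Point 1:
  φ: 18.0111′ = 0.300185°; total 43.300185
  S → negative
  Lon: 47.693′ = 0.794883°; total 40.794883
  E ⇒ keep positive
Point 2:
  Latitude: 48.8391′ = 0.813985°; total 42.813985
  S ⇒ negate
  λ: 165 + 43.69/60 = 165.728167
  W → negative
Point 3:
  Lat: 3.25′ = 0.054167°; total 87.054167
  S ⇒ negate
  Longitude: 8 + 58.983/60 = 8.983050
  E ⇒ keep positive
Point 4:
  Lat: 23 + 58.7/60 = 23.978333
  N ⇒ keep positive
  λ: 57.7187′ = 0.961978°; total 178.961978
  W ⇒ negate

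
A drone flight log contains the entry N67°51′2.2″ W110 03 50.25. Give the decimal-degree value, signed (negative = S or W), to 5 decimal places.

67.85061, -110.06396

Latitude: 51′ + 2.2″ = 51.03667′; 67 + 51.03667/60 = 67.850611
N ⇒ keep positive
Longitude: 110 + 3/60 + 50.25/3600 = 110.063958
W → negative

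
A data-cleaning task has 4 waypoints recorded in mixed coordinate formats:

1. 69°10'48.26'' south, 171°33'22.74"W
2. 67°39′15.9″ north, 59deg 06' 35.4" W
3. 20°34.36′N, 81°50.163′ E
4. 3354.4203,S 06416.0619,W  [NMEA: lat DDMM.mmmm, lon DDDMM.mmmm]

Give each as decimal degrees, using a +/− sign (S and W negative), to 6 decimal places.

1. -69.180072, -171.556317
2. 67.654417, -59.109833
3. 20.572667, 81.836050
4. -33.907005, -64.267698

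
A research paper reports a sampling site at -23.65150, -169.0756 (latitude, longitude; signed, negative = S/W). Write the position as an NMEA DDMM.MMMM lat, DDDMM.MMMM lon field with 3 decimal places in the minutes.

2339.090,S / 16904.536,W

Latitude is negative → S; |value| = 23.651500
φ: fractional part 0.651500 → 39.09000 minutes
Longitude is negative → W; |value| = 169.075600
λ: minutes = (169.075600 − 169) × 60 = 4.53600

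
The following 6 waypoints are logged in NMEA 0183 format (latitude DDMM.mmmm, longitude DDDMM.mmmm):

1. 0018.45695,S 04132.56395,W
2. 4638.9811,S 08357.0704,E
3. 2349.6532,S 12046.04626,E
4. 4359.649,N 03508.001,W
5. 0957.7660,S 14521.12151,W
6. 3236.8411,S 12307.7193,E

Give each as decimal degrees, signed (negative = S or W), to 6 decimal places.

Point 1:
  Lat: degrees = first 2 digits = 0, minutes = 18.45695; 0 + 18.45695/60 = 0.3076158
  S → negative
  Lon: split at 3 digits → 041° and 32.56395′; 41 + 32.56395/60 = 41.5427325
  W ⇒ negate
Point 2:
  Latitude: degrees = first 2 digits = 46, minutes = 38.9811; 46 + 38.9811/60 = 46.6496850
  hemisphere S, so the sign is −
  Longitude: split at 3 digits → 083° and 57.0704′; 83 + 57.0704/60 = 83.9511733
  E ⇒ keep positive
Point 3:
  Lat: degrees = first 2 digits = 23, minutes = 49.6532; 23 + 49.6532/60 = 23.8275533
  S → negative
  λ: split at 3 digits → 120° and 46.04626′; 120 + 46.04626/60 = 120.7674377
  E ⇒ keep positive
Point 4:
  Latitude: split at 2 digits → 43° and 59.649′; 43 + 59.649/60 = 43.9941500
  N ⇒ keep positive
  Longitude: split at 3 digits → 035° and 8.001′; 35 + 8.001/60 = 35.1333500
  W → negative
Point 5:
  Lat: degrees = first 2 digits = 9, minutes = 57.766; 9 + 57.766/60 = 9.9627667
  hemisphere S, so the sign is −
  Lon: split at 3 digits → 145° and 21.12151′; 145 + 21.12151/60 = 145.3520252
  W ⇒ negate
Point 6:
  Lat: degrees = first 2 digits = 32, minutes = 36.8411; 32 + 36.8411/60 = 32.6140183
  hemisphere S, so the sign is −
  Lon: degrees = first 3 digits = 123, minutes = 7.7193; 123 + 7.7193/60 = 123.1286550
  E ⇒ keep positive

1. -0.307616, -41.542733
2. -46.649685, 83.951173
3. -23.827553, 120.767438
4. 43.994150, -35.133350
5. -9.962767, -145.352025
6. -32.614018, 123.128655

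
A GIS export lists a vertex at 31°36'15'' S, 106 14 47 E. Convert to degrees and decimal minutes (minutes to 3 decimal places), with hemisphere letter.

31° 36.250′ S, 106° 14.783′ E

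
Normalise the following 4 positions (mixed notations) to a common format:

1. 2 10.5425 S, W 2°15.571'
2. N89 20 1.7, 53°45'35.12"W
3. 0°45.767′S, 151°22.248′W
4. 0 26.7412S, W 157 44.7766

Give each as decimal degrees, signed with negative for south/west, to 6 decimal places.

1. -2.175708, -2.259517
2. 89.333806, -53.759756
3. -0.762783, -151.370800
4. -0.445687, -157.746277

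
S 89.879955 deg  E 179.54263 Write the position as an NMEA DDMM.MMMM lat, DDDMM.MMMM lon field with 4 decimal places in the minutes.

8952.7973,S / 17932.5578,E

φ: 89° + 0.879955 × 60 = 89° 52.797300′
λ: minutes = (179.542630 − 179) × 60 = 32.557800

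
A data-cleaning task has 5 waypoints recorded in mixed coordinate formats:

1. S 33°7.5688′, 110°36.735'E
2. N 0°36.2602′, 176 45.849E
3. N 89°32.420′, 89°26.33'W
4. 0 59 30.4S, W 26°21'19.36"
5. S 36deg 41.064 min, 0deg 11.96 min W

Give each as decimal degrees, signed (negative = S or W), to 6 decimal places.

1. -33.126147, 110.612250
2. 0.604337, 176.764150
3. 89.540333, -89.438833
4. -0.991778, -26.355378
5. -36.684400, -0.199333

Point 1:
  Lat: 7.5688′ = 0.126147°; total 33.1261467
  S ⇒ negate
  λ: 36.735′ = 0.612250°; total 110.6122500
  E → positive
Point 2:
  φ: 0 + 36.2602/60 = 0.6043367
  N → positive
  λ: 45.849′ = 0.764150°; total 176.7641500
  E → positive
Point 3:
  Lat: 89 + 32.42/60 = 89.5403333
  N ⇒ keep positive
  Longitude: 89 + 26.33/60 = 89.4388333
  hemisphere W, so the sign is −
Point 4:
  φ: 0 + 59/60 + 30.4/3600 = 0.9917778
  hemisphere S, so the sign is −
  Lon: 26 + 21/60 + 19.36/3600 = 26.3553778
  W ⇒ negate
Point 5:
  φ: 36 + 41.064/60 = 36.6844000
  hemisphere S, so the sign is −
  Lon: 11.96′ = 0.199333°; total 0.1993333
  W → negative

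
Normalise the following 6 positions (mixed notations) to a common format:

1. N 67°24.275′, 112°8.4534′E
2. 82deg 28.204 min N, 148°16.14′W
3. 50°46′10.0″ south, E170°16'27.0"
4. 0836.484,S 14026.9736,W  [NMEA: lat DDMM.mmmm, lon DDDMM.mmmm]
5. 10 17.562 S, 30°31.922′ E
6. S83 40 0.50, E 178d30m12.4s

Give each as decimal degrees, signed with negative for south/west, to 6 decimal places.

1. 67.404583, 112.140890
2. 82.470067, -148.269000
3. -50.769444, 170.274167
4. -8.608067, -140.449560
5. -10.292700, 30.532033
6. -83.666806, 178.503444

Point 1:
  φ: 24.275′ = 0.404583°; total 67.4045833
  N → positive
  Lon: 112 + 8.4534/60 = 112.1408900
  E ⇒ keep positive
Point 2:
  Lat: 28.204′ = 0.470067°; total 82.4700667
  N → positive
  λ: 16.14′ = 0.269000°; total 148.2690000
  W ⇒ negate
Point 3:
  Latitude: 46′ + 10″ = 46.16667′; 50 + 46.16667/60 = 50.7694444
  S ⇒ negate
  λ: 170 + 16/60 + 27/3600 = 170.2741667
  E ⇒ keep positive
Point 4:
  Latitude: split at 2 digits → 08° and 36.484′; 8 + 36.484/60 = 8.6080667
  S → negative
  Lon: degrees = first 3 digits = 140, minutes = 26.9736; 140 + 26.9736/60 = 140.4495600
  W → negative
Point 5:
  φ: 10 + 17.562/60 = 10.2927000
  hemisphere S, so the sign is −
  Lon: 31.922′ = 0.532033°; total 30.5320333
  E ⇒ keep positive
Point 6:
  Lat: 83° + 40/60 + 0.5/3600 = 83 + 0.666667 + 0.000139 = 83.6668056
  hemisphere S, so the sign is −
  Lon: 178° + 30/60 + 12.4/3600 = 178 + 0.500000 + 0.003444 = 178.5034444
  E → positive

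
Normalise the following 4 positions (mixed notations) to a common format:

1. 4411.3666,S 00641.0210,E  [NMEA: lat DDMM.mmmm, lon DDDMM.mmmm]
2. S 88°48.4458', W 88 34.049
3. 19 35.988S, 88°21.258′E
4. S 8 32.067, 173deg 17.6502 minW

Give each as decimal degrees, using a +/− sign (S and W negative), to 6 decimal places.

Point 1:
  Lat: degrees = first 2 digits = 44, minutes = 11.3666; 44 + 11.3666/60 = 44.1894433
  S → negative
  Lon: split at 3 digits → 006° and 41.021′; 6 + 41.021/60 = 6.6836833
  E → positive
Point 2:
  Lat: 48.4458′ = 0.807430°; total 88.8074300
  S ⇒ negate
  Longitude: 88 + 34.049/60 = 88.5674833
  hemisphere W, so the sign is −
Point 3:
  φ: 19 + 35.988/60 = 19.5998000
  S ⇒ negate
  λ: 21.258′ = 0.354300°; total 88.3543000
  E ⇒ keep positive
Point 4:
  Latitude: 32.067′ = 0.534450°; total 8.5344500
  S ⇒ negate
  λ: 17.6502′ = 0.294170°; total 173.2941700
  W → negative

1. -44.189443, 6.683683
2. -88.807430, -88.567483
3. -19.599800, 88.354300
4. -8.534450, -173.294170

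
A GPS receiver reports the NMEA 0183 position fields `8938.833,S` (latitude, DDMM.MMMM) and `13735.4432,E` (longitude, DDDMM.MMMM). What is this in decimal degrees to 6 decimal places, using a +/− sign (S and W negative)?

φ: split at 2 digits → 89° and 38.833′; 89 + 38.833/60 = 89.6472167
S → negative
λ: degrees = first 3 digits = 137, minutes = 35.4432; 137 + 35.4432/60 = 137.5907200
E ⇒ keep positive

-89.647217, 137.590720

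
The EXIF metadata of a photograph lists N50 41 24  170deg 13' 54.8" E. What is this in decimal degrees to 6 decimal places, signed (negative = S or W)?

50.690000, 170.231889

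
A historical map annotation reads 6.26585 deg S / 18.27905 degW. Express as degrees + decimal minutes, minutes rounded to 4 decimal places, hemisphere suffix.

6° 15.9510′ S, 18° 16.7430′ W

Lat: fractional part 0.265850 → 15.951000 minutes
λ: fractional part 0.279050 → 16.743000 minutes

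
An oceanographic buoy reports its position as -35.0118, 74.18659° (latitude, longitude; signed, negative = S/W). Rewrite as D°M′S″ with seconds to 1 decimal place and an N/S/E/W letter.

35°00′42.5″ S, 74°11′11.7″ E

Latitude is negative → S; |value| = 35.011800
φ: whole degrees 35; 0.70800′ → 0′ and 42.480″
λ: whole degrees 74; 11.19540′ → 11′ and 11.724″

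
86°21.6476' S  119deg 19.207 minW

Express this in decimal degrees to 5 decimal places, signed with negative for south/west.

-86.36079, -119.32012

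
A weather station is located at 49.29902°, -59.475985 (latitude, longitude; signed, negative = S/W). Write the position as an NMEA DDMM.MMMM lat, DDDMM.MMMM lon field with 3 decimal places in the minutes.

4917.941,N / 05928.559,W

φ: 49° + 0.299020 × 60 = 49° 17.94120′
Longitude is negative → W; |value| = 59.475985
Longitude: 59° + 0.475985 × 60 = 59° 28.55910′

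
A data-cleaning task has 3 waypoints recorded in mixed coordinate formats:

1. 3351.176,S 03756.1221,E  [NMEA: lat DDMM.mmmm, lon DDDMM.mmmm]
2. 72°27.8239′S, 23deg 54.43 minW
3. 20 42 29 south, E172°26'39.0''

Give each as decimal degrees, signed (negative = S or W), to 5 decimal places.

Point 1:
  Lat: split at 2 digits → 33° and 51.176′; 33 + 51.176/60 = 33.852933
  hemisphere S, so the sign is −
  Longitude: split at 3 digits → 037° and 56.1221′; 37 + 56.1221/60 = 37.935368
  E → positive
Point 2:
  Lat: 27.8239′ = 0.463732°; total 72.463732
  S ⇒ negate
  λ: 23 + 54.43/60 = 23.907167
  W ⇒ negate
Point 3:
  φ: 42′ + 29″ = 42.48333′; 20 + 42.48333/60 = 20.708056
  hemisphere S, so the sign is −
  Lon: 172 + 26/60 + 39/3600 = 172.444167
  E → positive

1. -33.85293, 37.93537
2. -72.46373, -23.90717
3. -20.70806, 172.44417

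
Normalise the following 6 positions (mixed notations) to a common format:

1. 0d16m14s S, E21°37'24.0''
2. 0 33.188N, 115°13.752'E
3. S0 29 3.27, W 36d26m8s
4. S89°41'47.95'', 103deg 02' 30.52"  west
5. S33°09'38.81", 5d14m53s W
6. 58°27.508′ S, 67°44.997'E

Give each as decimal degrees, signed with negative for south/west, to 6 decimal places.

Point 1:
  φ: 0° + 16/60 + 14/3600 = 0 + 0.266667 + 0.003889 = 0.2705556
  S ⇒ negate
  Longitude: 37′ + 24″ = 37.40000′; 21 + 37.40000/60 = 21.6233333
  E ⇒ keep positive
Point 2:
  Lat: 0 + 33.188/60 = 0.5531333
  N → positive
  λ: 13.752′ = 0.229200°; total 115.2292000
  E ⇒ keep positive
Point 3:
  φ: 0° + 29/60 + 3.27/3600 = 0 + 0.483333 + 0.000908 = 0.4842417
  S ⇒ negate
  Lon: 36 + 26/60 + 8/3600 = 36.4355556
  W ⇒ negate
Point 4:
  Lat: 89° + 41/60 + 47.95/3600 = 89 + 0.683333 + 0.013319 = 89.6966528
  hemisphere S, so the sign is −
  Longitude: 2′ + 30.52″ = 2.50867′; 103 + 2.50867/60 = 103.0418111
  hemisphere W, so the sign is −
Point 5:
  Lat: 33° + 9/60 + 38.81/3600 = 33 + 0.150000 + 0.010781 = 33.1607806
  hemisphere S, so the sign is −
  Longitude: 14′ + 53″ = 14.88333′; 5 + 14.88333/60 = 5.2480556
  hemisphere W, so the sign is −
Point 6:
  Latitude: 58 + 27.508/60 = 58.4584667
  hemisphere S, so the sign is −
  λ: 44.997′ = 0.749950°; total 67.7499500
  E ⇒ keep positive

1. -0.270556, 21.623333
2. 0.553133, 115.229200
3. -0.484242, -36.435556
4. -89.696653, -103.041811
5. -33.160781, -5.248056
6. -58.458467, 67.749950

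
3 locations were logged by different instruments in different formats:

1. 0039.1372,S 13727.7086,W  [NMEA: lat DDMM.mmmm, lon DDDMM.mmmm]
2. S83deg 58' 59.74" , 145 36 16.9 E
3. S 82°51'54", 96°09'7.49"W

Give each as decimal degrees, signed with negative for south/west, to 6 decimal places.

Point 1:
  Latitude: split at 2 digits → 00° and 39.1372′; 0 + 39.1372/60 = 0.6522867
  S → negative
  Longitude: split at 3 digits → 137° and 27.7086′; 137 + 27.7086/60 = 137.4618100
  W → negative
Point 2:
  φ: 83° + 58/60 + 59.74/3600 = 83 + 0.966667 + 0.016594 = 83.9832611
  S ⇒ negate
  Longitude: 145° + 36/60 + 16.9/3600 = 145 + 0.600000 + 0.004694 = 145.6046944
  E ⇒ keep positive
Point 3:
  φ: 51′ + 54″ = 51.90000′; 82 + 51.90000/60 = 82.8650000
  hemisphere S, so the sign is −
  Longitude: 96° + 9/60 + 7.49/3600 = 96 + 0.150000 + 0.002081 = 96.1520806
  hemisphere W, so the sign is −

1. -0.652287, -137.461810
2. -83.983261, 145.604694
3. -82.865000, -96.152081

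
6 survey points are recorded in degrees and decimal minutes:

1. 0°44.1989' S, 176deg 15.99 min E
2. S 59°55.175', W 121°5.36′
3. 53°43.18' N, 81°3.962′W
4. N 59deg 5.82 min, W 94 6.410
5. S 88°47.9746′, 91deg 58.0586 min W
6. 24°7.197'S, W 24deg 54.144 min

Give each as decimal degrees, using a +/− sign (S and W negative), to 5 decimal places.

Point 1:
  Lat: 0 + 44.1989/60 = 0.736648
  hemisphere S, so the sign is −
  Lon: 176 + 15.99/60 = 176.266500
  E ⇒ keep positive
Point 2:
  Latitude: 59 + 55.175/60 = 59.919583
  S → negative
  Longitude: 5.36′ = 0.089333°; total 121.089333
  hemisphere W, so the sign is −
Point 3:
  Latitude: 43.18′ = 0.719667°; total 53.719667
  N ⇒ keep positive
  Lon: 3.962′ = 0.066033°; total 81.066033
  hemisphere W, so the sign is −
Point 4:
  Latitude: 59 + 5.82/60 = 59.097000
  N ⇒ keep positive
  Longitude: 6.41′ = 0.106833°; total 94.106833
  W → negative
Point 5:
  φ: 88 + 47.9746/60 = 88.799577
  hemisphere S, so the sign is −
  Longitude: 91 + 58.0586/60 = 91.967643
  hemisphere W, so the sign is −
Point 6:
  Lat: 24 + 7.197/60 = 24.119950
  hemisphere S, so the sign is −
  Lon: 54.144′ = 0.902400°; total 24.902400
  hemisphere W, so the sign is −

1. -0.73665, 176.26650
2. -59.91958, -121.08933
3. 53.71967, -81.06603
4. 59.09700, -94.10683
5. -88.79958, -91.96764
6. -24.11995, -24.90240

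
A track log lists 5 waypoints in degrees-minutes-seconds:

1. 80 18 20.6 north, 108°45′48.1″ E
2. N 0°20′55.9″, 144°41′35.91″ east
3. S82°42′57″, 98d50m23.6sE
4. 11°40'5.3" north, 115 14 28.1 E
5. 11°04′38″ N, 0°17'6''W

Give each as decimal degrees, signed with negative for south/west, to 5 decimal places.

1. 80.30572, 108.76336
2. 0.34886, 144.69331
3. -82.71583, 98.83989
4. 11.66814, 115.24114
5. 11.07722, -0.28500

Point 1:
  Lat: 80 + 18/60 + 20.6/3600 = 80.305722
  N → positive
  Lon: 45′ + 48.1″ = 45.80167′; 108 + 45.80167/60 = 108.763361
  E → positive
Point 2:
  Latitude: 0° + 20/60 + 55.9/3600 = 0 + 0.333333 + 0.015528 = 0.348861
  N ⇒ keep positive
  λ: 41′ + 35.91″ = 41.59850′; 144 + 41.59850/60 = 144.693308
  E ⇒ keep positive
Point 3:
  φ: 82° + 42/60 + 57/3600 = 82 + 0.700000 + 0.015833 = 82.715833
  S ⇒ negate
  Lon: 98° + 50/60 + 23.6/3600 = 98 + 0.833333 + 0.006556 = 98.839889
  E → positive
Point 4:
  Lat: 40′ + 5.3″ = 40.08833′; 11 + 40.08833/60 = 11.668139
  N ⇒ keep positive
  Lon: 115 + 14/60 + 28.1/3600 = 115.241139
  E ⇒ keep positive
Point 5:
  Lat: 4′ + 38″ = 4.63333′; 11 + 4.63333/60 = 11.077222
  N ⇒ keep positive
  λ: 17′ + 6″ = 17.10000′; 0 + 17.10000/60 = 0.285000
  W → negative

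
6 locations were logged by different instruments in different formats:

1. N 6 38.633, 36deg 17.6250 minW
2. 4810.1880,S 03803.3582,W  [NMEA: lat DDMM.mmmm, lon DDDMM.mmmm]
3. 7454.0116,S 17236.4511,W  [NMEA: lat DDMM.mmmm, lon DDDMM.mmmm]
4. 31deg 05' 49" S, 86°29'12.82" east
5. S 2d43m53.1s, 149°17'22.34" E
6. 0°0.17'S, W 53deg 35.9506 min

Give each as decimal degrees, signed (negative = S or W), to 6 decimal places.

1. 6.643883, -36.293750
2. -48.169800, -38.055970
3. -74.900193, -172.607518
4. -31.096944, 86.486894
5. -2.731417, 149.289539
6. -0.002833, -53.599177

Point 1:
  Lat: 6 + 38.633/60 = 6.6438833
  N → positive
  λ: 17.625′ = 0.293750°; total 36.2937500
  hemisphere W, so the sign is −
Point 2:
  φ: degrees = first 2 digits = 48, minutes = 10.188; 48 + 10.188/60 = 48.1698000
  S → negative
  Longitude: split at 3 digits → 038° and 3.3582′; 38 + 3.3582/60 = 38.0559700
  hemisphere W, so the sign is −
Point 3:
  Latitude: split at 2 digits → 74° and 54.0116′; 74 + 54.0116/60 = 74.9001933
  hemisphere S, so the sign is −
  λ: degrees = first 3 digits = 172, minutes = 36.4511; 172 + 36.4511/60 = 172.6075183
  W → negative
Point 4:
  φ: 31 + 5/60 + 49/3600 = 31.0969444
  hemisphere S, so the sign is −
  λ: 29′ + 12.82″ = 29.21367′; 86 + 29.21367/60 = 86.4868944
  E ⇒ keep positive
Point 5:
  Latitude: 2° + 43/60 + 53.1/3600 = 2 + 0.716667 + 0.014750 = 2.7314167
  S → negative
  λ: 149° + 17/60 + 22.34/3600 = 149 + 0.283333 + 0.006206 = 149.2895389
  E → positive
Point 6:
  φ: 0 + 0.17/60 = 0.0028333
  S → negative
  λ: 53 + 35.9506/60 = 53.5991767
  W → negative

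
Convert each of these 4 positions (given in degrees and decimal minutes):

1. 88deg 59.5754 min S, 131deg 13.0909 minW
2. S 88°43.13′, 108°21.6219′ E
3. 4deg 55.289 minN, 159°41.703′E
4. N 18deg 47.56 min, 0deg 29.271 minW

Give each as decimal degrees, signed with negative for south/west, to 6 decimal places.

Point 1:
  φ: 88 + 59.5754/60 = 88.9929233
  S ⇒ negate
  Lon: 13.0909′ = 0.218182°; total 131.2181817
  W → negative
Point 2:
  Latitude: 43.13′ = 0.718833°; total 88.7188333
  S → negative
  Longitude: 21.6219′ = 0.360365°; total 108.3603650
  E → positive
Point 3:
  φ: 55.289′ = 0.921483°; total 4.9214833
  N ⇒ keep positive
  Longitude: 159 + 41.703/60 = 159.6950500
  E → positive
Point 4:
  Latitude: 47.56′ = 0.792667°; total 18.7926667
  N ⇒ keep positive
  Longitude: 29.271′ = 0.487850°; total 0.4878500
  hemisphere W, so the sign is −

1. -88.992923, -131.218182
2. -88.718833, 108.360365
3. 4.921483, 159.695050
4. 18.792667, -0.487850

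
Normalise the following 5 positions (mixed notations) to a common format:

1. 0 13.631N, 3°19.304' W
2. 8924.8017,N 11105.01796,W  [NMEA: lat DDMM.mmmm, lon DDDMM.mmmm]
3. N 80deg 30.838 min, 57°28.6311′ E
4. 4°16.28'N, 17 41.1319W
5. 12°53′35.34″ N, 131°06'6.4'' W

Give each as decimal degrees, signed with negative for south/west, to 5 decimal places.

Point 1:
  Latitude: 0 + 13.631/60 = 0.227183
  N ⇒ keep positive
  λ: 19.304′ = 0.321733°; total 3.321733
  W ⇒ negate
Point 2:
  Latitude: degrees = first 2 digits = 89, minutes = 24.8017; 89 + 24.8017/60 = 89.413362
  N → positive
  Lon: split at 3 digits → 111° and 5.01796′; 111 + 5.01796/60 = 111.083633
  W → negative
Point 3:
  φ: 30.838′ = 0.513967°; total 80.513967
  N ⇒ keep positive
  λ: 28.6311′ = 0.477185°; total 57.477185
  E ⇒ keep positive
Point 4:
  Latitude: 16.28′ = 0.271333°; total 4.271333
  N → positive
  Longitude: 17 + 41.1319/60 = 17.685532
  W → negative
Point 5:
  Latitude: 53′ + 35.34″ = 53.58900′; 12 + 53.58900/60 = 12.893150
  N ⇒ keep positive
  Longitude: 131 + 6/60 + 6.4/3600 = 131.101778
  hemisphere W, so the sign is −

1. 0.22718, -3.32173
2. 89.41336, -111.08363
3. 80.51397, 57.47719
4. 4.27133, -17.68553
5. 12.89315, -131.10178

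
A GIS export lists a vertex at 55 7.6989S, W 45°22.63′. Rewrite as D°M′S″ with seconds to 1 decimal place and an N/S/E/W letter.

Lat: 7.69890′ → 7′ and 0.69890 × 60 = 41.934″
λ: 22.63000′ → 22′ and 0.63000 × 60 = 37.800″

55°07′41.9″ S, 45°22′37.8″ W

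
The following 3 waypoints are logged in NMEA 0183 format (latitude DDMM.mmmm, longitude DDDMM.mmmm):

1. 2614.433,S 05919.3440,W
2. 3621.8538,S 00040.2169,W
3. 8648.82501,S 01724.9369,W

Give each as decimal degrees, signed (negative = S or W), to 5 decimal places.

Point 1:
  Latitude: degrees = first 2 digits = 26, minutes = 14.433; 26 + 14.433/60 = 26.240550
  S → negative
  Lon: split at 3 digits → 059° and 19.344′; 59 + 19.344/60 = 59.322400
  hemisphere W, so the sign is −
Point 2:
  Latitude: split at 2 digits → 36° and 21.8538′; 36 + 21.8538/60 = 36.364230
  S ⇒ negate
  λ: degrees = first 3 digits = 0, minutes = 40.2169; 0 + 40.2169/60 = 0.670282
  W ⇒ negate
Point 3:
  φ: split at 2 digits → 86° and 48.82501′; 86 + 48.82501/60 = 86.813750
  hemisphere S, so the sign is −
  Longitude: degrees = first 3 digits = 17, minutes = 24.9369; 17 + 24.9369/60 = 17.415615
  W ⇒ negate

1. -26.24055, -59.32240
2. -36.36423, -0.67028
3. -86.81375, -17.41562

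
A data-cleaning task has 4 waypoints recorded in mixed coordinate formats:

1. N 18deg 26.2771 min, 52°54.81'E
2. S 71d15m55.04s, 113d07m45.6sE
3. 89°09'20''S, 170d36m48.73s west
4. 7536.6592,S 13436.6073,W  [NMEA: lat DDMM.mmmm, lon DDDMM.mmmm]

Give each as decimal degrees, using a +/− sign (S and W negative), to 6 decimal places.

1. 18.437952, 52.913500
2. -71.265289, 113.129333
3. -89.155556, -170.613536
4. -75.610987, -134.610122

Point 1:
  φ: 26.2771′ = 0.437952°; total 18.4379517
  N → positive
  Lon: 54.81′ = 0.913500°; total 52.9135000
  E ⇒ keep positive
Point 2:
  φ: 15′ + 55.04″ = 15.91733′; 71 + 15.91733/60 = 71.2652889
  S → negative
  Lon: 113° + 7/60 + 45.6/3600 = 113 + 0.116667 + 0.012667 = 113.1293333
  E → positive
Point 3:
  Latitude: 89° + 9/60 + 20/3600 = 89 + 0.150000 + 0.005556 = 89.1555556
  S → negative
  Longitude: 170° + 36/60 + 48.73/3600 = 170 + 0.600000 + 0.013536 = 170.6135361
  W ⇒ negate
Point 4:
  Lat: split at 2 digits → 75° and 36.6592′; 75 + 36.6592/60 = 75.6109867
  hemisphere S, so the sign is −
  Longitude: degrees = first 3 digits = 134, minutes = 36.6073; 134 + 36.6073/60 = 134.6101217
  hemisphere W, so the sign is −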